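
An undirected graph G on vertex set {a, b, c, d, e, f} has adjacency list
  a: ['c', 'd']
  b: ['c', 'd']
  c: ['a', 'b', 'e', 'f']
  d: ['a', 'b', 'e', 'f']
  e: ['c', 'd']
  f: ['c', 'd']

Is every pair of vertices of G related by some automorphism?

Automorphisms preserve degree, but G has vertices of degree 2 and vertices of degree 4; no automorphism maps one to the other, so G is not vertex-transitive.

No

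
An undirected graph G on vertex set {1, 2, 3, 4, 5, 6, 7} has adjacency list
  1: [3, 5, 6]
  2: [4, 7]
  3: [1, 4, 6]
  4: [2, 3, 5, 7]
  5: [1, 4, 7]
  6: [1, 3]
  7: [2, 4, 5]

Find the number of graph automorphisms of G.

1

The degree sequence is [3, 2, 3, 4, 3, 2, 3]. Checking the degree-preserving permutations of the vertex set shows that none except the identity preserves every edge, so Aut(G) is trivial.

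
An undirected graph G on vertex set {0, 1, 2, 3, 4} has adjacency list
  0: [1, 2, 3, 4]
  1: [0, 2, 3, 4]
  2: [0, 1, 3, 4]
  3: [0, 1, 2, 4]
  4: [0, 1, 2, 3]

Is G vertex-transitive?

All 5 vertices are pairwise adjacent: G = K_5. Every bijection on the vertex set is an automorphism of K_5; hence Aut(K_5) ≅ S_5, order 120. This group acts transitively on the 5 vertices.

Yes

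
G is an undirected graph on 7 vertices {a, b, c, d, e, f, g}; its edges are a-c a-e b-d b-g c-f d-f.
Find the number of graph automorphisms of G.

The degree sequence is [2, 2, 2, 2, 1, 2, 1]; the two degree-1 vertices e and g are the ends of a path, so G = P_7. The only nontrivial automorphism of a path is the end-to-end reflection, so Aut(G) ≅ Z_2.

2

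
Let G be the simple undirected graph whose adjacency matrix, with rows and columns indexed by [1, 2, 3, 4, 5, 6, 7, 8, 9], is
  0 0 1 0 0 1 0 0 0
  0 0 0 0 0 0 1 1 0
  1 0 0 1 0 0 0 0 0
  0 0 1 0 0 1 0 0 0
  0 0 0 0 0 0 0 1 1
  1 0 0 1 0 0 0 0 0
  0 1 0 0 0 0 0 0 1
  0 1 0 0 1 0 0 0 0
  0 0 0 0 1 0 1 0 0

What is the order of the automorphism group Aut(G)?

80

G has two connected components, {2, 5, 7, 8, 9} and {1, 3, 4, 6}; each is 2-regular, so G = C_5 ⊔ C_4. The components are non-isomorphic (different sizes), so Aut(G) = Aut(C_5) × Aut(C_4) = D_5 × D_4 of order 10·8 = 80.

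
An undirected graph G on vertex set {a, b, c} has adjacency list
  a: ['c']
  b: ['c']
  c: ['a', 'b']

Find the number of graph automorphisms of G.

The degree sequence is [1, 1, 2]; the two degree-1 vertices a and b are the ends of a path, so G = P_3. The only nontrivial automorphism of a path is the end-to-end reflection, so Aut(G) ≅ Z_2.

2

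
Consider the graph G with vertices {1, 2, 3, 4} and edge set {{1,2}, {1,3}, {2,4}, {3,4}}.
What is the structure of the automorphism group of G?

G is 2-regular and bipartite on 2^2 = 4 vertices with girth 4; it is the hypercube graph Q_2. The symmetry group of the 2-cube is the hyperoctahedral group B_2 = Z_2 ≀ S_2, of order 2^2·2! = 8.

the hyperoctahedral group B_2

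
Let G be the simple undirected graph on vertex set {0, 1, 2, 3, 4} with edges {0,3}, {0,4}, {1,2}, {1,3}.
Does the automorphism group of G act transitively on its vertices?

No

Automorphisms preserve degree, but G has vertices of degree 1 and vertices of degree 2; no automorphism maps one to the other, so G is not vertex-transitive.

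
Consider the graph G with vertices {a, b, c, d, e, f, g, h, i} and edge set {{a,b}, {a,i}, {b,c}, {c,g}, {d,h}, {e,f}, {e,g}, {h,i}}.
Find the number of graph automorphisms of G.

The degree sequence is [2, 2, 2, 1, 2, 1, 2, 2, 2]; the two degree-1 vertices d and f are the ends of a path, so G = P_9. A path has exactly one nontrivial symmetry — reversal — giving Aut(G) of order 2.

2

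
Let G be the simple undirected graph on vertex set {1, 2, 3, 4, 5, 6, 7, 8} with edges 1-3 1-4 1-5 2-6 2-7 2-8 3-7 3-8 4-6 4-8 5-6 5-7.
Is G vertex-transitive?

Yes

G is 3-regular and bipartite on 2^3 = 8 vertices with girth 4; it is the hypercube graph Q_3. Aut(Q_3) consists of the signed permutations of the 3 coordinate axes: 3! permutations times 2^3 sign flips, so |Aut| = 2^3·3! = 48. This group acts transitively on the 8 vertices.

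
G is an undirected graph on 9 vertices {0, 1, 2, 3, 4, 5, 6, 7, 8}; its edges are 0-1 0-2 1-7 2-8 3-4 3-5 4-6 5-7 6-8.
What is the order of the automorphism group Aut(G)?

G is 2-regular and connected on 9 vertices, i.e. the cycle C_9. C_9 has 9 rotations and 9 reflections, so Aut(C_9) ≅ D_9 of order 18.

18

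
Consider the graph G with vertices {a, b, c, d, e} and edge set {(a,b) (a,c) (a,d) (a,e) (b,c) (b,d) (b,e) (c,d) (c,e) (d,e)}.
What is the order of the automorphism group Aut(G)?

120

Every vertex has degree 4, so G is the complete graph K_5. Any permutation of the 5 vertices preserves K_5, so Aut(K_5) = S_5 of order 5! = 120.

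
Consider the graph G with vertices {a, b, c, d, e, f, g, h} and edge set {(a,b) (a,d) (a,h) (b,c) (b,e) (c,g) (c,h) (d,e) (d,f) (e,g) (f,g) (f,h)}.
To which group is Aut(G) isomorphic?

G is 3-regular and bipartite on 2^3 = 8 vertices with girth 4; it is the hypercube graph Q_3. Aut(Q_3) consists of the signed permutations of the 3 coordinate axes: 3! permutations times 2^3 sign flips, so |Aut| = 2^3·3! = 48.

Z_2^3 ⋊ S_3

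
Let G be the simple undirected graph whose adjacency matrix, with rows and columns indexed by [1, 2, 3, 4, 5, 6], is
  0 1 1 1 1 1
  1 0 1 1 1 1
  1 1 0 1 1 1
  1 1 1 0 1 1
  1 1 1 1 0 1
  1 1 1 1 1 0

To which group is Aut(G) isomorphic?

the symmetric group on 6 letters

All 6 vertices are pairwise adjacent: G = K_6. Any permutation of the 6 vertices preserves K_6, so Aut(K_6) = S_6 of order 6! = 720.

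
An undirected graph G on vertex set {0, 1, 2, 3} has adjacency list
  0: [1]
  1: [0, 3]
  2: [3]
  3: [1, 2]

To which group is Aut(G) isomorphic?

C_2

The degree sequence is [1, 2, 1, 2]; the two degree-1 vertices 0 and 2 are the ends of a path, so G = P_4. The only nontrivial automorphism of a path is the end-to-end reflection, so Aut(G) ≅ Z_2.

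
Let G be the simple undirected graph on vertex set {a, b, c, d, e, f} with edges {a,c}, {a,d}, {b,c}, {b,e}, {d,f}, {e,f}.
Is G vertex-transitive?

Yes

G is 2-regular and connected on 6 vertices, i.e. the cycle C_6. C_6 has 6 rotations and 6 reflections, so Aut(C_6) ≅ D_6 of order 12. Under this action every vertex can be carried to every other, so G is vertex-transitive.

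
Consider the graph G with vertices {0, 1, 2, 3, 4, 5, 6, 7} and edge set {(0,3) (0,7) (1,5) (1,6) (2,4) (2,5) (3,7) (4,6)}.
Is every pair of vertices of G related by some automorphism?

G has two connected components, {1, 2, 4, 5, 6} and {0, 3, 7}; each is 2-regular, so G = C_5 ⊔ C_3. The orbit of 0 under Aut(G) is {0, 3, 7}, which does not contain 1, so G is not vertex-transitive.

No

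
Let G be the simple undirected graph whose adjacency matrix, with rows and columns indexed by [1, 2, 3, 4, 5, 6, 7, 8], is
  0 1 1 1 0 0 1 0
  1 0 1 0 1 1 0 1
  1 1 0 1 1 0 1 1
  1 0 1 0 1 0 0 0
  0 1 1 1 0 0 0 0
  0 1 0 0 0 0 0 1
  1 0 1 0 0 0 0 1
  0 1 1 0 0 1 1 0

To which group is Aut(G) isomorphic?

Degrees alone do not determine every vertex (e.g. 1 and 8 both have degree 4), but their neighbour-degree multisets differ: N(1) has degrees [3, 3, 5, 6] while N(8) has degrees [2, 3, 5, 6]. Repeating this refinement separates all vertices, so the only automorphism is the identity.

1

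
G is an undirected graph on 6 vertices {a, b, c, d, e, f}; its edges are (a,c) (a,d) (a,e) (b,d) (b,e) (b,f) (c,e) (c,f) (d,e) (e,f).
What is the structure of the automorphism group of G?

D_5

Vertex e is the unique vertex of degree 5; the remaining 5 vertices each have degree 3 and induce a cycle, so G is the wheel on 6 vertices with hub e. Every automorphism fixes the hub and acts on the rim 5-cycle, so Aut(G) ≅ Aut(C_5) = D_5 of order 10.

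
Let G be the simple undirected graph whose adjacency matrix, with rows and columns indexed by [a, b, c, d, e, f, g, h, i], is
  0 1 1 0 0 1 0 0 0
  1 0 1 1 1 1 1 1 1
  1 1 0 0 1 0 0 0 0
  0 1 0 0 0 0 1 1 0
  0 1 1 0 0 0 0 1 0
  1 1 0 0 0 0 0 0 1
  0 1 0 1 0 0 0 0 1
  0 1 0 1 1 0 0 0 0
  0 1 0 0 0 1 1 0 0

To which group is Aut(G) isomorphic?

Vertex b is the unique vertex of degree 8; the remaining 8 vertices each have degree 3 and induce a cycle, so G is the wheel on 9 vertices with hub b. Every automorphism fixes the hub and acts on the rim 8-cycle, so Aut(G) ≅ Aut(C_8) = D_8 of order 16.

the dihedral group of order 16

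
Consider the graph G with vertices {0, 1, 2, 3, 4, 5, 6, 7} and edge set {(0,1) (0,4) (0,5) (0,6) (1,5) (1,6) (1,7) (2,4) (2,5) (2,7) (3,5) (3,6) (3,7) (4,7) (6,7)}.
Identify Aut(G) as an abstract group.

1

The degree sequence is [4, 4, 3, 3, 3, 4, 4, 5]. Checking the degree-preserving permutations of the vertex set shows that none except the identity preserves every edge, so Aut(G) is trivial.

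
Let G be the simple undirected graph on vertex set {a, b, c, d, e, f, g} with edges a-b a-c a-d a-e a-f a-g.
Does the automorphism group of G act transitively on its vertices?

No

Vertex a is the only vertex of degree 6, so every automorphism fixes it; G is not vertex-transitive.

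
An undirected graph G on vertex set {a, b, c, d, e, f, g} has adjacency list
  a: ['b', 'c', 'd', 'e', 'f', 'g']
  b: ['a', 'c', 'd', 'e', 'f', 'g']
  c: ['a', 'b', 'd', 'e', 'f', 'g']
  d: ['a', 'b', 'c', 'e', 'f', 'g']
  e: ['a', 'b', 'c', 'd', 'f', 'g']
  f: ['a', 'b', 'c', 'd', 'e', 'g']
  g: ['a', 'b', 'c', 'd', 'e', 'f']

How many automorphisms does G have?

Every vertex has degree 6, so G is the complete graph K_7. Every bijection on the vertex set is an automorphism of K_7; hence Aut(K_7) ≅ S_7, order 5040.

5040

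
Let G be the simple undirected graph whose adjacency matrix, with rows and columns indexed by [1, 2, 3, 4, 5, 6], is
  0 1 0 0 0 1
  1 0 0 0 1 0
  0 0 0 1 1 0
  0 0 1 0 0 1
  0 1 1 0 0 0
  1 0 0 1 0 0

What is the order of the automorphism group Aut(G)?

12

Every vertex has degree 2 and the graph is connected, so G is the 6-cycle C_6. C_6 has 6 rotations and 6 reflections, so Aut(C_6) ≅ D_6 of order 12.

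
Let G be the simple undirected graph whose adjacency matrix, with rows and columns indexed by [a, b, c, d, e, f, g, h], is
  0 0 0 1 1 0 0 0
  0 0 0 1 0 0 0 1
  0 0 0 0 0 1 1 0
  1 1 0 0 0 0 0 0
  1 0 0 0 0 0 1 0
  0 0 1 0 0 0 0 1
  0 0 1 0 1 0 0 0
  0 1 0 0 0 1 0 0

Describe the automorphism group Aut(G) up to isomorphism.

D_8

G is 2-regular and connected on 8 vertices, i.e. the cycle C_8. The automorphisms of the 8-cycle are exactly the symmetries of a regular 8-gon: the dihedral group D_8, |D_8| = 16.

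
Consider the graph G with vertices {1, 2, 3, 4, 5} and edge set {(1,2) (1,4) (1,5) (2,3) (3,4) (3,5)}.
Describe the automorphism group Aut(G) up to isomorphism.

S_3 × S_2

The vertices split by degree into {1, 3} (degree 3) and {2, 4, 5} (degree 2); every edge runs between the two parts, so G is the complete bipartite graph K_{2,3}. Automorphisms preserve the bipartition setwise (since the parts differ in size) and act as S_3 × S_2 within it; |Aut| = 12.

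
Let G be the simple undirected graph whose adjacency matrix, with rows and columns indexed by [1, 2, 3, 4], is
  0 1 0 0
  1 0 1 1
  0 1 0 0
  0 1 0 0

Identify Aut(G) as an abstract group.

Vertex 2 has degree 3 and every other vertex has degree 1, so G is the star K_{1,3} with centre 2. Any automorphism fixes the centre and permutes the 3 leaves freely, so Aut(G) ≅ S_3 of order 3! = 6.

S_3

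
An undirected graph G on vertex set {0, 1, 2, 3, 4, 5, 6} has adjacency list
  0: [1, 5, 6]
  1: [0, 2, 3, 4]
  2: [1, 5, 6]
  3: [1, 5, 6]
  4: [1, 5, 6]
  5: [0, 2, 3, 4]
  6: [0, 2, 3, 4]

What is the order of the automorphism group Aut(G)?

144

The vertices split by degree into {1, 5, 6} (degree 4) and {0, 2, 3, 4} (degree 3); every edge runs between the two parts, so G is the complete bipartite graph K_{3,4}. Automorphisms preserve the bipartition setwise (since the parts differ in size) and act as S_3 × S_4 within it; |Aut| = 144.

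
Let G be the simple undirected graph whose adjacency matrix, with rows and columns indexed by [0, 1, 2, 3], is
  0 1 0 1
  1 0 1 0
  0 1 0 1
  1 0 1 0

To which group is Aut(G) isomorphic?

D_4

G is 2-regular and bipartite on 2^2 = 4 vertices with girth 4; it is the hypercube graph Q_2. The symmetry group of the 2-cube is the hyperoctahedral group B_2 = Z_2 ≀ S_2, of order 2^2·2! = 8.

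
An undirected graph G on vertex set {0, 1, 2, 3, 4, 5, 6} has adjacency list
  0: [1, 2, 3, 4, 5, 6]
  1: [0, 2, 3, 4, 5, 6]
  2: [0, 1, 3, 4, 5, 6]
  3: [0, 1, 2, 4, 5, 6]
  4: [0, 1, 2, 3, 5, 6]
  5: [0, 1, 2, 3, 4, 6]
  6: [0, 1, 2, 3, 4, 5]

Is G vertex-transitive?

Yes

All 7 vertices are pairwise adjacent: G = K_7. Every bijection on the vertex set is an automorphism of K_7; hence Aut(K_7) ≅ S_7, order 5040. Under this action every vertex can be carried to every other, so G is vertex-transitive.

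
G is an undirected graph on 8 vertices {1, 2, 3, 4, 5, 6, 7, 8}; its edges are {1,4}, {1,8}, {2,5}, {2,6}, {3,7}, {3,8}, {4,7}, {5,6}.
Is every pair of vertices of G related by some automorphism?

G has two connected components, {1, 3, 4, 7, 8} and {2, 5, 6}; each is 2-regular, so G = C_5 ⊔ C_3. The orbit of 1 under Aut(G) is {1, 3, 4, 7, 8}, which does not contain 2, so G is not vertex-transitive.

No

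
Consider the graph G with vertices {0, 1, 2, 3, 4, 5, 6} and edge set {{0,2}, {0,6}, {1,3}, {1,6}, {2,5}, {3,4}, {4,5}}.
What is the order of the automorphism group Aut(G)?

Every vertex has degree 2 and the graph is connected, so G is the 7-cycle C_7. The automorphisms of the 7-cycle are exactly the symmetries of a regular 7-gon: the dihedral group D_7, |D_7| = 14.

14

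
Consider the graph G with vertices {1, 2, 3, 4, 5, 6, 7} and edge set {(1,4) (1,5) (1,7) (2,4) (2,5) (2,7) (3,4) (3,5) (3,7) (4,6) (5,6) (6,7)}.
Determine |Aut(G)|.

The vertices split by degree into {4, 5, 7} (degree 4) and {1, 2, 3, 6} (degree 3); every edge runs between the two parts, so G is the complete bipartite graph K_{3,4}. The parts have unequal sizes, so no automorphism swaps them; each part is permuted independently, giving S_4 × S_3 of order 4!·3! = 144.

144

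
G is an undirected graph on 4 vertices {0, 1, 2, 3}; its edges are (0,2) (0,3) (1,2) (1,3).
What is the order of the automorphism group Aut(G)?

8

G is 2-regular and connected on 4 vertices, i.e. the cycle C_4. The automorphisms of the 4-cycle are exactly the symmetries of a regular 4-gon: the dihedral group D_4, |D_4| = 8.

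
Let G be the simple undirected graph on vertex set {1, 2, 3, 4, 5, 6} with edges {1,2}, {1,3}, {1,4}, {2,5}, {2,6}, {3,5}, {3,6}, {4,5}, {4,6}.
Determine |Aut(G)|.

G is 3-regular and bipartite with parts {1, 5, 6} and {2, 3, 4} (each part is independent and every cross-pair is an edge), so G = K_{3,3}. Each part can be permuted independently (S_3 × S_3) and the two equal-size parts can also be swapped, giving (S_3 × S_3) ⋊ Z_2 of order 2·(3!)² = 72.

72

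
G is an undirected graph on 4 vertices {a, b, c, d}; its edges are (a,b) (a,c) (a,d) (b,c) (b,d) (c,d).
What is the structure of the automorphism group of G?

the symmetric group on 4 letters

Every vertex has degree 3, so G is the complete graph K_4. Every bijection on the vertex set is an automorphism of K_4; hence Aut(K_4) ≅ S_4, order 24.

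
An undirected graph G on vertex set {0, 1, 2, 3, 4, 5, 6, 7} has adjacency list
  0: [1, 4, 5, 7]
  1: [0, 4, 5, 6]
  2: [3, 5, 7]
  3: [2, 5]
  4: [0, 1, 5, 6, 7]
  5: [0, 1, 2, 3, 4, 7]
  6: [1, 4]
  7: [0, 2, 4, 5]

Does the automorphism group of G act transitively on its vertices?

Vertex 2 is the only vertex of degree 3, so every automorphism fixes it; G is not vertex-transitive.

No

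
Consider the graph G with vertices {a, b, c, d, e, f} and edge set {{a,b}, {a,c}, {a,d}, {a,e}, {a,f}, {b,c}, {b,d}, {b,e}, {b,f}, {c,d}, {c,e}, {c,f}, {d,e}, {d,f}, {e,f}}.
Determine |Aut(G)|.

720

All 6 vertices are pairwise adjacent: G = K_6. Every bijection on the vertex set is an automorphism of K_6; hence Aut(K_6) ≅ S_6, order 720.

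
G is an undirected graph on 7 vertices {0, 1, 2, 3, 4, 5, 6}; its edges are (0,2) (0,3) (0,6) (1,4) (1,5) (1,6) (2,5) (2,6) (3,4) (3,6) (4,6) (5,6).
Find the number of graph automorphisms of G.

Vertex 6 is the unique vertex of degree 6; the remaining 6 vertices each have degree 3 and induce a cycle, so G is the wheel on 7 vertices with hub 6. Every automorphism fixes the hub and acts on the rim 6-cycle, so Aut(G) ≅ Aut(C_6) = D_6 of order 12.

12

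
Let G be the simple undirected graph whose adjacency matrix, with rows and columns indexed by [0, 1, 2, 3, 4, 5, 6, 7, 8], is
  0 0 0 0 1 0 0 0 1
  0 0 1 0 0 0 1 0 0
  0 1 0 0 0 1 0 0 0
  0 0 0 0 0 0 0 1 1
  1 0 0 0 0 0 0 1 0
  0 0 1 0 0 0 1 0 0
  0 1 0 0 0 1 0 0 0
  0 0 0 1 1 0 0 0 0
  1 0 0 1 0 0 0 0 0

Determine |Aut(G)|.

G has two connected components, {0, 3, 4, 7, 8} and {1, 2, 5, 6}; each is 2-regular, so G = C_5 ⊔ C_4. No automorphism exchanges components of different sizes, hence Aut(G) is the direct product D_5 × D_4, order 80.

80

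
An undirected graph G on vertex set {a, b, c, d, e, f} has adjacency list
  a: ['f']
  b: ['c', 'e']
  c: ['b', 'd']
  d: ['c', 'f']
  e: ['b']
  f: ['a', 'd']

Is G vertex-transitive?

No

Automorphisms preserve degree, but G has vertices of degree 1 and vertices of degree 2; no automorphism maps one to the other, so G is not vertex-transitive.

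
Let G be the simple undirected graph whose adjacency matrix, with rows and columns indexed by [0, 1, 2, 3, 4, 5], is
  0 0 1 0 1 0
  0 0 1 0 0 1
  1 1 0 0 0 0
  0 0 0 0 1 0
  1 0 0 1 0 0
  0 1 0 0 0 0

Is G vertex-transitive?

No

Automorphisms preserve degree, but G has vertices of degree 1 and vertices of degree 2; no automorphism maps one to the other, so G is not vertex-transitive.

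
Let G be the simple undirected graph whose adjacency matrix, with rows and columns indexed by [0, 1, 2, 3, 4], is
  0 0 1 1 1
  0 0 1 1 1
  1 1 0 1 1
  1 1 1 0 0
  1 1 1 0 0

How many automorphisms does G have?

8

Vertex 2 is the unique vertex of degree 4; the remaining 4 vertices each have degree 3 and induce a cycle, so G is the wheel on 5 vertices with hub 2. Every automorphism fixes the hub and acts on the rim 4-cycle, so Aut(G) ≅ Aut(C_4) = D_4 of order 8.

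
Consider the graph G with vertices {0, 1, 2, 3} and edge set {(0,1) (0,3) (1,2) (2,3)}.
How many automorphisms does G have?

8

G is 2-regular and bipartite on 2^2 = 4 vertices with girth 4; it is the hypercube graph Q_2. The symmetry group of the 2-cube is the hyperoctahedral group B_2 = Z_2 ≀ S_2, of order 2^2·2! = 8.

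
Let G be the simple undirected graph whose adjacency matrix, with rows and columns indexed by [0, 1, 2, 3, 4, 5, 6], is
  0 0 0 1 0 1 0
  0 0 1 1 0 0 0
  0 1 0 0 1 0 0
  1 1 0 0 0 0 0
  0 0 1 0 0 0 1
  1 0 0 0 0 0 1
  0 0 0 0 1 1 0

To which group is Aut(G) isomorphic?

Every vertex has degree 2 and the graph is connected, so G is the 7-cycle C_7. C_7 has 7 rotations and 7 reflections, so Aut(C_7) ≅ D_7 of order 14.

the dihedral group of order 14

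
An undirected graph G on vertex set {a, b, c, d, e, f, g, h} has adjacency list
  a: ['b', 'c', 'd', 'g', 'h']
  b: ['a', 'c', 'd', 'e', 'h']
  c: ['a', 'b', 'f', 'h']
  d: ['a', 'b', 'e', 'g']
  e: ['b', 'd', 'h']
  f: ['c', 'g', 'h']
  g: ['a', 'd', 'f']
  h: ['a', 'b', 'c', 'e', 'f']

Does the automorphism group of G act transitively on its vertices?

No

Automorphisms preserve degree, but G has vertices of degree 3 and vertices of degree 5; no automorphism maps one to the other, so G is not vertex-transitive.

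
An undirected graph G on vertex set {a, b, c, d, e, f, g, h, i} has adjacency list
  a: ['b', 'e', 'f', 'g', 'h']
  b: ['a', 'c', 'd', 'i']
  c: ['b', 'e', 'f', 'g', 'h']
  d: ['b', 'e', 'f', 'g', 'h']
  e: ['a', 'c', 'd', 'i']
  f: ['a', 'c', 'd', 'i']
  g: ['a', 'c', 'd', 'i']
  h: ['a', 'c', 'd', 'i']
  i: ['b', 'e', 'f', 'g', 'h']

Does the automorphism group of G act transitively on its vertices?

No

Automorphisms preserve degree, but G has vertices of degree 4 and vertices of degree 5; no automorphism maps one to the other, so G is not vertex-transitive.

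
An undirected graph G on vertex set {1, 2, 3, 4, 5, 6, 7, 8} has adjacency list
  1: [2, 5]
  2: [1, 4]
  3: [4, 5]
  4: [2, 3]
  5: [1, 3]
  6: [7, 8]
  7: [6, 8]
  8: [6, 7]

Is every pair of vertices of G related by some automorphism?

G has two connected components, {1, 2, 3, 4, 5} and {6, 7, 8}; each is 2-regular, so G = C_5 ⊔ C_3. The orbit of 1 under Aut(G) is {1, 2, 3, 4, 5}, which does not contain 6, so G is not vertex-transitive.

No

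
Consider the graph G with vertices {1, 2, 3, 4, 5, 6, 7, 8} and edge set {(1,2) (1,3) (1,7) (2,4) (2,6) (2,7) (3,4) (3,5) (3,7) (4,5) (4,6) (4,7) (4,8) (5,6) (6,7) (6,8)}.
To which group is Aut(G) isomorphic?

1

Degrees alone do not determine every vertex (e.g. 1 and 5 both have degree 3), but their neighbour-degree multisets differ: N(1) has degrees [4, 4, 5] while N(5) has degrees [4, 5, 6]. Repeating this refinement separates all vertices, so the only automorphism is the identity.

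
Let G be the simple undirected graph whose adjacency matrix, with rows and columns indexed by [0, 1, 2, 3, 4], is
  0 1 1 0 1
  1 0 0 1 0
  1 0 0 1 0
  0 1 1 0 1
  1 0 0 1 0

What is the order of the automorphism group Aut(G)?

12

The vertices split by degree into {0, 3} (degree 3) and {1, 2, 4} (degree 2); every edge runs between the two parts, so G is the complete bipartite graph K_{2,3}. Automorphisms preserve the bipartition setwise (since the parts differ in size) and act as S_2 × S_3 within it; |Aut| = 12.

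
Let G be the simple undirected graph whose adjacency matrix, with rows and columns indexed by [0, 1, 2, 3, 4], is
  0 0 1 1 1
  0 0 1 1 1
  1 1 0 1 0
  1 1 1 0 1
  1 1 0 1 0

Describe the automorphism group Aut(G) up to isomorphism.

Vertex 3 is the unique vertex of degree 4; the remaining 4 vertices each have degree 3 and induce a cycle, so G is the wheel on 5 vertices with hub 3. Every automorphism fixes the hub and acts on the rim 4-cycle, so Aut(G) ≅ Aut(C_4) = D_4 of order 8.

D_4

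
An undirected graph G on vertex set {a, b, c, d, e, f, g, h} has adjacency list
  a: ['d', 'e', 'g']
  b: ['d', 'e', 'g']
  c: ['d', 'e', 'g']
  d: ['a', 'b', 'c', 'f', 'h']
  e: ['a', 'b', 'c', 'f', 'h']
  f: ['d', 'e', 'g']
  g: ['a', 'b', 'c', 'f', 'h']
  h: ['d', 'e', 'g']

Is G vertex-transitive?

Automorphisms preserve degree, but G has vertices of degree 3 and vertices of degree 5; no automorphism maps one to the other, so G is not vertex-transitive.

No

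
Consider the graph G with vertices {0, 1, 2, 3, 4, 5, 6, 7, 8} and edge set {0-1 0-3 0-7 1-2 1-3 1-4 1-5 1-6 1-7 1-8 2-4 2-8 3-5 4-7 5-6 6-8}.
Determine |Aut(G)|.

Vertex 1 is the unique vertex of degree 8; the remaining 8 vertices each have degree 3 and induce a cycle, so G is the wheel on 9 vertices with hub 1. With the hub fixed, the remaining symmetry is that of the rim cycle C_8, giving the dihedral group D_8.

16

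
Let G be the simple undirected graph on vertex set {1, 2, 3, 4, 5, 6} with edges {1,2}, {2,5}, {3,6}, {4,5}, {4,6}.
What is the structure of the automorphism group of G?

the cyclic group of order 2

The degree sequence is [1, 2, 1, 2, 2, 2]; the two degree-1 vertices 1 and 3 are the ends of a path, so G = P_6. The only nontrivial automorphism of a path is the end-to-end reflection, so Aut(G) ≅ Z_2.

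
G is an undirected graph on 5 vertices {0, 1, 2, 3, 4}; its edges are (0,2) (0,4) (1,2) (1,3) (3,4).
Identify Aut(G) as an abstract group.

the dihedral group of order 10

G is 2-regular and connected on 5 vertices, i.e. the cycle C_5. The automorphisms of the 5-cycle are exactly the symmetries of a regular 5-gon: the dihedral group D_5, |D_5| = 10.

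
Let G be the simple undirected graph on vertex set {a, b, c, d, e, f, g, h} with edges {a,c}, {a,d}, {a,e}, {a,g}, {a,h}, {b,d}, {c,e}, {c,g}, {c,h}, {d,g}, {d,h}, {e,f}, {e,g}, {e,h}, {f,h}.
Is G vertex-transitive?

Vertex b is the only vertex of degree 1, so every automorphism fixes it; G is not vertex-transitive.

No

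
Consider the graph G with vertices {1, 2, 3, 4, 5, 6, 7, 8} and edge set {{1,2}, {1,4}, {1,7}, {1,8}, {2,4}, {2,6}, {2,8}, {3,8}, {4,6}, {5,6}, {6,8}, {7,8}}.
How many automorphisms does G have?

Degrees alone do not determine every vertex (e.g. 1 and 2 both have degree 4), but their neighbour-degree multisets differ: N(1) has degrees [2, 3, 4, 5] while N(2) has degrees [3, 4, 4, 5]. Repeating this refinement separates all vertices, so the only automorphism is the identity.

1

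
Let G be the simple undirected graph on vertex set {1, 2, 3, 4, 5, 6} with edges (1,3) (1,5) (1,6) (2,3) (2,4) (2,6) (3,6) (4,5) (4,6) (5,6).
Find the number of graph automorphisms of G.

10

Vertex 6 is the unique vertex of degree 5; the remaining 5 vertices each have degree 3 and induce a cycle, so G is the wheel on 6 vertices with hub 6. With the hub fixed, the remaining symmetry is that of the rim cycle C_5, giving the dihedral group D_5.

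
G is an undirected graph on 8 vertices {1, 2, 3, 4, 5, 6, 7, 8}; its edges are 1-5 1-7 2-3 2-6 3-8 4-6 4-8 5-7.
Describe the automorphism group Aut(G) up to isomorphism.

D_5 × D_3

G has two connected components, {2, 3, 4, 6, 8} and {1, 5, 7}; each is 2-regular, so G = C_5 ⊔ C_3. No automorphism exchanges components of different sizes, hence Aut(G) is the direct product D_5 × D_3, order 60.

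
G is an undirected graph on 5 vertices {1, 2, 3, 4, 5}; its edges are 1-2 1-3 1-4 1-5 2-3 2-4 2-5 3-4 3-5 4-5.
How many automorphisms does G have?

Every vertex has degree 4, so G is the complete graph K_5. Every bijection on the vertex set is an automorphism of K_5; hence Aut(K_5) ≅ S_5, order 120.

120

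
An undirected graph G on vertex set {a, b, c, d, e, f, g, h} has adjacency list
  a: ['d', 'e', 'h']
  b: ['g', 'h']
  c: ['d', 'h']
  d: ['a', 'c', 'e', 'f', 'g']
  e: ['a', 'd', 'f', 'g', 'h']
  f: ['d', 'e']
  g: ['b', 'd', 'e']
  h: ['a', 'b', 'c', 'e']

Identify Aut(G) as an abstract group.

Degrees alone do not determine every vertex (e.g. a and g both have degree 3), but their neighbour-degree multisets differ: N(a) has degrees [4, 5, 5] while N(g) has degrees [2, 5, 5]. Repeating this refinement separates all vertices, so the only automorphism is the identity.

{e}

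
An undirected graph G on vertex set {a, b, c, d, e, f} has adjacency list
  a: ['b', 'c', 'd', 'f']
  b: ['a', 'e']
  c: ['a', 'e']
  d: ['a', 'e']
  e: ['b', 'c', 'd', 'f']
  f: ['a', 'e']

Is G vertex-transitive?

Automorphisms preserve degree, but G has vertices of degree 2 and vertices of degree 4; no automorphism maps one to the other, so G is not vertex-transitive.

No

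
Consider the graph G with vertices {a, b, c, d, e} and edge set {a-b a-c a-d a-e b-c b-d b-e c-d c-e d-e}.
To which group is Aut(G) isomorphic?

S_5

Every vertex has degree 4, so G is the complete graph K_5. Any permutation of the 5 vertices preserves K_5, so Aut(K_5) = S_5 of order 5! = 120.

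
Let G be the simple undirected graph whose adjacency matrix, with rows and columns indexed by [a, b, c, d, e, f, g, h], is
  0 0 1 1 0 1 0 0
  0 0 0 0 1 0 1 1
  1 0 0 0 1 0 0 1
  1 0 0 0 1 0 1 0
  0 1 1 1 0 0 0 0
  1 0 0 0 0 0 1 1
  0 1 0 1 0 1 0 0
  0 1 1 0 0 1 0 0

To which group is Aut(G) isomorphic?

the hyperoctahedral group B_3

G is 3-regular and bipartite on 2^3 = 8 vertices with girth 4; it is the hypercube graph Q_3. Aut(Q_3) consists of the signed permutations of the 3 coordinate axes: 3! permutations times 2^3 sign flips, so |Aut| = 2^3·3! = 48.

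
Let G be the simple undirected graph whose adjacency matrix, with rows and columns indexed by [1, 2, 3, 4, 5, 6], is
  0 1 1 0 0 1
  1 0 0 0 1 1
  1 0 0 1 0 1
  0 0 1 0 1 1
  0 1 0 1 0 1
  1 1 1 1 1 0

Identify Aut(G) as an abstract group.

the dihedral group of order 10

Vertex 6 is the unique vertex of degree 5; the remaining 5 vertices each have degree 3 and induce a cycle, so G is the wheel on 6 vertices with hub 6. Every automorphism fixes the hub and acts on the rim 5-cycle, so Aut(G) ≅ Aut(C_5) = D_5 of order 10.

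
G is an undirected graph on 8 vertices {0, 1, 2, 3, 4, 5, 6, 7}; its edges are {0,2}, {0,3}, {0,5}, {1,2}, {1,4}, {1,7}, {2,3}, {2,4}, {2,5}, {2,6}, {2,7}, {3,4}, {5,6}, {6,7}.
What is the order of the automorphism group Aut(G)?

14

Vertex 2 is the unique vertex of degree 7; the remaining 7 vertices each have degree 3 and induce a cycle, so G is the wheel on 8 vertices with hub 2. With the hub fixed, the remaining symmetry is that of the rim cycle C_7, giving the dihedral group D_7.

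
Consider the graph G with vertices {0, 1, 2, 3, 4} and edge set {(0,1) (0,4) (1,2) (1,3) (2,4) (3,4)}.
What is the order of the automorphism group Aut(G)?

12

The vertices split by degree into {1, 4} (degree 3) and {0, 2, 3} (degree 2); every edge runs between the two parts, so G is the complete bipartite graph K_{2,3}. Automorphisms preserve the bipartition setwise (since the parts differ in size) and act as S_3 × S_2 within it; |Aut| = 12.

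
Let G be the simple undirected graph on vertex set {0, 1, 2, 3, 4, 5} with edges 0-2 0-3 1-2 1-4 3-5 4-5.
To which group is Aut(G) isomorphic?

Every vertex has degree 2 and the graph is connected, so G is the 6-cycle C_6. C_6 has 6 rotations and 6 reflections, so Aut(C_6) ≅ D_6 of order 12.

D_6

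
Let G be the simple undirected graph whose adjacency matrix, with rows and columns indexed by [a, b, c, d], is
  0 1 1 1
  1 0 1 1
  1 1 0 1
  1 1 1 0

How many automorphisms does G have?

All 4 vertices are pairwise adjacent: G = K_4. Every bijection on the vertex set is an automorphism of K_4; hence Aut(K_4) ≅ S_4, order 24.

24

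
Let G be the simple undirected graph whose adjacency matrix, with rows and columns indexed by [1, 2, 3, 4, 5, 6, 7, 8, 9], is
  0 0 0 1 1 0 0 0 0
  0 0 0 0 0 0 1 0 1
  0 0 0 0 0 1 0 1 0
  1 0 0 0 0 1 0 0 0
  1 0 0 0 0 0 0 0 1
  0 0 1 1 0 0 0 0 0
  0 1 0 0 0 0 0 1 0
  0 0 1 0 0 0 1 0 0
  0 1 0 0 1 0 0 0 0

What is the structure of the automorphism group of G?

D_9

G is 2-regular and connected on 9 vertices, i.e. the cycle C_9. C_9 has 9 rotations and 9 reflections, so Aut(C_9) ≅ D_9 of order 18.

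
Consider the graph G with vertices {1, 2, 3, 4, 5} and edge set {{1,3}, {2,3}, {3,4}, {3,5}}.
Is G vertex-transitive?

Vertex 3 is the only vertex of degree 4, so every automorphism fixes it; G is not vertex-transitive.

No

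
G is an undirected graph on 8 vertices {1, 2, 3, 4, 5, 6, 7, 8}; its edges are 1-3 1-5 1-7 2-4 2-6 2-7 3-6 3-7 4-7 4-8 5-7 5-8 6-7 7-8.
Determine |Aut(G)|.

Vertex 7 is the unique vertex of degree 7; the remaining 7 vertices each have degree 3 and induce a cycle, so G is the wheel on 8 vertices with hub 7. Every automorphism fixes the hub and acts on the rim 7-cycle, so Aut(G) ≅ Aut(C_7) = D_7 of order 14.

14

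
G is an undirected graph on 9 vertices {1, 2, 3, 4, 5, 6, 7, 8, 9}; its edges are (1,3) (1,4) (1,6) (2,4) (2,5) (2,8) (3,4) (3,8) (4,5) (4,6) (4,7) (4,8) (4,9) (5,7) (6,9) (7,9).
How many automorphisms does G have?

16

Vertex 4 is the unique vertex of degree 8; the remaining 8 vertices each have degree 3 and induce a cycle, so G is the wheel on 9 vertices with hub 4. Every automorphism fixes the hub and acts on the rim 8-cycle, so Aut(G) ≅ Aut(C_8) = D_8 of order 16.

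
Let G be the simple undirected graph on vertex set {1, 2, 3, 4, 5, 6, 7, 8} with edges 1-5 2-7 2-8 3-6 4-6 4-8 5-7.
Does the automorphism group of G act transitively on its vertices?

Automorphisms preserve degree, but G has vertices of degree 1 and vertices of degree 2; no automorphism maps one to the other, so G is not vertex-transitive.

No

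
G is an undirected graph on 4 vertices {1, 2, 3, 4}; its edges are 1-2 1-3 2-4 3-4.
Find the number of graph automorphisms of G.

G is 2-regular and bipartite on 2^2 = 4 vertices with girth 4; it is the hypercube graph Q_2. The symmetry group of the 2-cube is the hyperoctahedral group B_2 = Z_2 ≀ S_2, of order 2^2·2! = 8.

8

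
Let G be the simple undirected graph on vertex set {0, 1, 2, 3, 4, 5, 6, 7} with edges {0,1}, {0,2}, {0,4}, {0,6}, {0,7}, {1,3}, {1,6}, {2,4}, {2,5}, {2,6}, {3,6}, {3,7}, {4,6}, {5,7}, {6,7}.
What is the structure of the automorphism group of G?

{e}

The degree sequence is [5, 3, 4, 3, 3, 2, 6, 4]. Checking the degree-preserving permutations of the vertex set shows that none except the identity preserves every edge, so Aut(G) is trivial.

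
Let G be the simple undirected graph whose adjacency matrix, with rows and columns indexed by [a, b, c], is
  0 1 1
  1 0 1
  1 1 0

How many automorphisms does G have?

6

Every vertex has degree 2, so G is the complete graph K_3. Any permutation of the 3 vertices preserves K_3, so Aut(K_3) = S_3 of order 3! = 6.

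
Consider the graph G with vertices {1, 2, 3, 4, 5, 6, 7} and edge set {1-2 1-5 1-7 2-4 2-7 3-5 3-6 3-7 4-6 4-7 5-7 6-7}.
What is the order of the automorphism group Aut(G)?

12

Vertex 7 is the unique vertex of degree 6; the remaining 6 vertices each have degree 3 and induce a cycle, so G is the wheel on 7 vertices with hub 7. Every automorphism fixes the hub and acts on the rim 6-cycle, so Aut(G) ≅ Aut(C_6) = D_6 of order 12.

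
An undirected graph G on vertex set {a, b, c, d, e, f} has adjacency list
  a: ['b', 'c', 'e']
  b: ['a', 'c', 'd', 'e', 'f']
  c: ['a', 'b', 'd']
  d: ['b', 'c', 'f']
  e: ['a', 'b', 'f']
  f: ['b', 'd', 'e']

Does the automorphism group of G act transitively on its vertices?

Vertex b is the only vertex of degree 5, so every automorphism fixes it; G is not vertex-transitive.

No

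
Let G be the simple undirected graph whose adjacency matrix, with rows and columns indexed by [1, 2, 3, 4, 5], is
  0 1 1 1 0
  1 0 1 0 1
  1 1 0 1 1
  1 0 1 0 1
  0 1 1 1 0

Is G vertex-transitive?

No

Vertex 3 is the only vertex of degree 4, so every automorphism fixes it; G is not vertex-transitive.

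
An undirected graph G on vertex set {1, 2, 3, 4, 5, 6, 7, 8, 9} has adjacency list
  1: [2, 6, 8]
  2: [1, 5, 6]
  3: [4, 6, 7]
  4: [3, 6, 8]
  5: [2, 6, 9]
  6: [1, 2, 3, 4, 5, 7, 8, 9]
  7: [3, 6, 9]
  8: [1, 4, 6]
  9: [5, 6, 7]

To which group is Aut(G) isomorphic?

Vertex 6 is the unique vertex of degree 8; the remaining 8 vertices each have degree 3 and induce a cycle, so G is the wheel on 9 vertices with hub 6. Every automorphism fixes the hub and acts on the rim 8-cycle, so Aut(G) ≅ Aut(C_8) = D_8 of order 16.

D_8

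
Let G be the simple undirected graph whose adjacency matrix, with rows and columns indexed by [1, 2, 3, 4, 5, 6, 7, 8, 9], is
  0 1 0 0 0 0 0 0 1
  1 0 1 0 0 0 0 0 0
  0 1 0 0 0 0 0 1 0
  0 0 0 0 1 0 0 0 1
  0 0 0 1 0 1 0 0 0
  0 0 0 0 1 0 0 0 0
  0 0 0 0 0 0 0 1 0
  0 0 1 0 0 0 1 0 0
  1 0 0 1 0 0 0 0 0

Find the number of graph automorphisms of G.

2

The degree sequence is [2, 2, 2, 2, 2, 1, 1, 2, 2]; the two degree-1 vertices 6 and 7 are the ends of a path, so G = P_9. A path has exactly one nontrivial symmetry — reversal — giving Aut(G) of order 2.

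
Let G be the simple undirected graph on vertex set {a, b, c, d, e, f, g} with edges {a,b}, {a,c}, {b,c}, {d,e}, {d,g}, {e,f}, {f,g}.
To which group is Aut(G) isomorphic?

G has two connected components, {d, e, f, g} and {a, b, c}; each is 2-regular, so G = C_4 ⊔ C_3. The components are non-isomorphic (different sizes), so Aut(G) = Aut(C_4) × Aut(C_3) = D_4 × D_3 of order 8·6 = 48.

D_4 × D_3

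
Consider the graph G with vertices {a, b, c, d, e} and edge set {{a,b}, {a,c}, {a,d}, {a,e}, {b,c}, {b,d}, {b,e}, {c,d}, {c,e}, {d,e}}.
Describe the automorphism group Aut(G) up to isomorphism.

Every vertex has degree 4, so G is the complete graph K_5. Every bijection on the vertex set is an automorphism of K_5; hence Aut(K_5) ≅ S_5, order 120.

the symmetric group on 5 letters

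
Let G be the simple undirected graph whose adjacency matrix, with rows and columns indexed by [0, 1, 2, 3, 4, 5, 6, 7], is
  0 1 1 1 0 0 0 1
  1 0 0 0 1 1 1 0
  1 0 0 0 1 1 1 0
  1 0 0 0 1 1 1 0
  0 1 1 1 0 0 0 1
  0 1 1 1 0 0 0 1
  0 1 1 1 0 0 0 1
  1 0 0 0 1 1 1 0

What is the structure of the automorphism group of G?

(S_4 × S_4) ⋊ Z_2

G is 4-regular and bipartite with parts {0, 4, 5, 6} and {1, 2, 3, 7} (each part is independent and every cross-pair is an edge), so G = K_{4,4}. Aut(K_{4,4}) is the wreath product S_4 ≀ Z_2: permute within each part, then optionally swap the parts; |Aut| = 2·(4!)² = 1152.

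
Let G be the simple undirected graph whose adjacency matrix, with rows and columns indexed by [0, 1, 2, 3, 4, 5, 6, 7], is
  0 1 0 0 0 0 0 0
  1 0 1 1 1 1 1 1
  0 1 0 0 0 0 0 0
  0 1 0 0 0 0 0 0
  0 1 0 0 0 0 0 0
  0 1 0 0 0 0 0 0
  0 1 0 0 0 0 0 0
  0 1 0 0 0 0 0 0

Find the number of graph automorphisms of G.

Vertex 1 has degree 7 and every other vertex has degree 1, so G is the star K_{1,7} with centre 1. The 7 leaves are pairwise interchangeable while the centre is fixed, giving Aut(G) = S_7.

5040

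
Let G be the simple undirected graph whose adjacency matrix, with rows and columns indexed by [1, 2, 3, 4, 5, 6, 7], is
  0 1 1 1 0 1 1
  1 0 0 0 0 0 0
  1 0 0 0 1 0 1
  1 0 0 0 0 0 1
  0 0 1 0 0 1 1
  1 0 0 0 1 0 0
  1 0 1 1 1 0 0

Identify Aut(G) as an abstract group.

the trivial group

Degrees alone do not determine every vertex (e.g. 3 and 5 both have degree 3), but their neighbour-degree multisets differ: N(3) has degrees [3, 4, 5] while N(5) has degrees [2, 3, 4]. Repeating this refinement separates all vertices, so the only automorphism is the identity.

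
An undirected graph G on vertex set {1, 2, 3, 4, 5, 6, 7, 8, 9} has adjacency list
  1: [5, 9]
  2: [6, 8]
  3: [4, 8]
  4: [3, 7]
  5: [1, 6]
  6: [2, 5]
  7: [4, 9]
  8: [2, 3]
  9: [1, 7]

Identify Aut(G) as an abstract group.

D_9

G is 2-regular and connected on 9 vertices, i.e. the cycle C_9. The automorphisms of the 9-cycle are exactly the symmetries of a regular 9-gon: the dihedral group D_9, |D_9| = 18.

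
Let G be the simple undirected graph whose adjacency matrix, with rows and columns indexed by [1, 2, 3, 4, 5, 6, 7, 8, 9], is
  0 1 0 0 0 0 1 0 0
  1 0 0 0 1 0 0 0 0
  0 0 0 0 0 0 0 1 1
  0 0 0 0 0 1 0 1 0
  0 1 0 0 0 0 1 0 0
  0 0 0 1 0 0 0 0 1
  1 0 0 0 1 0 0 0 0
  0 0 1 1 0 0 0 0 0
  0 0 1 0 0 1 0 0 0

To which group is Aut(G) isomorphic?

G has two connected components, {3, 4, 6, 8, 9} and {1, 2, 5, 7}; each is 2-regular, so G = C_5 ⊔ C_4. No automorphism exchanges components of different sizes, hence Aut(G) is the direct product D_4 × D_5, order 80.

D_4 × D_5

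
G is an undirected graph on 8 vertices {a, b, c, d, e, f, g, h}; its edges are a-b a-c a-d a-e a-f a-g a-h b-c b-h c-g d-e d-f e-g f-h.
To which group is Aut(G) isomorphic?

Vertex a is the unique vertex of degree 7; the remaining 7 vertices each have degree 3 and induce a cycle, so G is the wheel on 8 vertices with hub a. With the hub fixed, the remaining symmetry is that of the rim cycle C_7, giving the dihedral group D_7.

the dihedral group of order 14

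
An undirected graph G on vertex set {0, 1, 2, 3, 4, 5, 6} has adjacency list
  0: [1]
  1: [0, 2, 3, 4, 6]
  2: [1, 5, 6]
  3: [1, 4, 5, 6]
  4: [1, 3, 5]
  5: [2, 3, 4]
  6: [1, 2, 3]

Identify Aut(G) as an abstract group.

the trivial group

The degree sequence is [1, 5, 3, 4, 3, 3, 3]. Checking the degree-preserving permutations of the vertex set shows that none except the identity preserves every edge, so Aut(G) is trivial.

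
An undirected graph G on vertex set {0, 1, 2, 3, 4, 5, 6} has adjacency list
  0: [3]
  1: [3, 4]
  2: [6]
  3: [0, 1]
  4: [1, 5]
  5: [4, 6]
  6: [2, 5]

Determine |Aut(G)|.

2

The degree sequence is [1, 2, 1, 2, 2, 2, 2]; the two degree-1 vertices 0 and 2 are the ends of a path, so G = P_7. The only nontrivial automorphism of a path is the end-to-end reflection, so Aut(G) ≅ Z_2.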